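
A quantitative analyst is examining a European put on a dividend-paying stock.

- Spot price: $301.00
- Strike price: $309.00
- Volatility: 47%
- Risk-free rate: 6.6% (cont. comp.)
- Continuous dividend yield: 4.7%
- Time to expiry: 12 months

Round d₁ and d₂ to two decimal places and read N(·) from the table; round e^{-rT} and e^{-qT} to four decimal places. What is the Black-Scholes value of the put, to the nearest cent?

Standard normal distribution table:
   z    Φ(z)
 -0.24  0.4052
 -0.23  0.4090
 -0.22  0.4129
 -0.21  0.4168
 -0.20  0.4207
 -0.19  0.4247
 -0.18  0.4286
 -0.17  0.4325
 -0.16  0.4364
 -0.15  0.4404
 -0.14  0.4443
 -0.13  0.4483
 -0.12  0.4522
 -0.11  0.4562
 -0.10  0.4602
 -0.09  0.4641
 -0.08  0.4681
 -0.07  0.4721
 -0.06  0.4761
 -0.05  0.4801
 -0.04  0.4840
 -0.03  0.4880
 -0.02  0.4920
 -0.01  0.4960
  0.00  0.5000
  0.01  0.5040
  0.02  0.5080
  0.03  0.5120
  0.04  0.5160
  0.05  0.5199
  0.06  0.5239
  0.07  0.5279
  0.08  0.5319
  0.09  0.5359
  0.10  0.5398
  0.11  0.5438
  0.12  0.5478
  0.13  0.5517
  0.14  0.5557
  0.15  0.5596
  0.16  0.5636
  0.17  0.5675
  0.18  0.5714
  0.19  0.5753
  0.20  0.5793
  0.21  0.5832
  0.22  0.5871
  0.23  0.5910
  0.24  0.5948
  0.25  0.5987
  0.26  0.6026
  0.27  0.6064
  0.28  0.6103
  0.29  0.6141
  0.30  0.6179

$54.60

T = 1;  σ√T = 0.4700
d₁ = [ln(301/309) + (0.066 − 0.047 + 0.47²/2)·1] / 0.4700 = [-0.0262 + 0.1295] / 0.4700 = 0.2196 → 0.22
d₂ = d₁ − σ√T = 0.2196 − 0.4700 = -0.2504 → -0.25
exp(−qT) = exp(−0.047·1) = 0.9541;  exp(−rT) = exp(−0.066·1) = 0.9361
N(−d₂) = N(0.25) = 0.5987;  N(−d₁) = N(-0.22) = 0.4129
P = 309·0.9361·0.5987 − 301·0.9541·0.4129 = 173.1769 − 118.5783 = 54.5986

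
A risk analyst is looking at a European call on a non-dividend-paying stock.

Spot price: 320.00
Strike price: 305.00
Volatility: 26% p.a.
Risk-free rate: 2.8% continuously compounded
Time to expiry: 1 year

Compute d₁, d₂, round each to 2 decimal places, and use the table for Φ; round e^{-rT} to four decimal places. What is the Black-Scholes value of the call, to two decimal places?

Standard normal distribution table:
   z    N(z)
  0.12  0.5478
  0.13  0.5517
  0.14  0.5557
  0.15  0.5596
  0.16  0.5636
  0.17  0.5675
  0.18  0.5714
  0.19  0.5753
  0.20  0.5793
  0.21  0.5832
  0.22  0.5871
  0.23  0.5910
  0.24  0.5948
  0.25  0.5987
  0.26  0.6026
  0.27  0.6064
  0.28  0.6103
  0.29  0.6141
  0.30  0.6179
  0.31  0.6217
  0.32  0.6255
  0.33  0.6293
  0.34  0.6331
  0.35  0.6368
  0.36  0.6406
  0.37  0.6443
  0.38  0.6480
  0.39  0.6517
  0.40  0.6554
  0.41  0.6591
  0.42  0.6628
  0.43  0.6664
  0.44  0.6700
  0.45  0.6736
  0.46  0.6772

44.94

T = 1;  σ√T = 0.2600
d₁ = [ln(320/305) + (0.028 + ½·0.26²)·1] / (σ√T) = (0.0480 + 0.0618) / 0.2600 = 0.4223 → 0.42
d₂ = 0.4223 − 0.2600 = 0.1623 → 0.16
exp(−rT) = exp(−0.028·1) = 0.9724
N(d₁) = N(0.42) = 0.6628;  N(d₂) = N(0.16) = 0.5636
C = 320·0.6628 − 305·0.9724·0.5636 = 212.0960 − 167.1536 = 44.9424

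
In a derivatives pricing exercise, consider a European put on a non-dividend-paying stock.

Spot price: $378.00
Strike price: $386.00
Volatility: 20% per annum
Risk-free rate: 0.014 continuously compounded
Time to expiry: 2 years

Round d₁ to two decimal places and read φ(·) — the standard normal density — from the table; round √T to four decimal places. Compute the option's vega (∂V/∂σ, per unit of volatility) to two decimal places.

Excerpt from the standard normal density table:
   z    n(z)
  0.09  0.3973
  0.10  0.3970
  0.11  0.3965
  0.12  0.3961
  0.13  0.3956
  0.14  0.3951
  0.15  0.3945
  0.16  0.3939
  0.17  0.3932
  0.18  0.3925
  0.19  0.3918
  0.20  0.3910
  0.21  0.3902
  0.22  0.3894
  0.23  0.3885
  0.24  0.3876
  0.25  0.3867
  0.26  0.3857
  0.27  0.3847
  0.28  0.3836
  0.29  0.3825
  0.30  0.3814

σ√T = 0.2·√2 = 0.2828
d₁ = [ln(378/386) + (0.014 + 0.2²/2)·2] / 0.2828 = [-0.0209 + 0.0680] / 0.2828 = 0.1664 ≈ 0.17
√T = √2 = 1.4142
φ(d₁) = φ(0.17) = 0.3932
vega = S·φ(d₁)·√T = 378·0.3932·1.4142 = 210.1920
(The call has the same vega.)

210.19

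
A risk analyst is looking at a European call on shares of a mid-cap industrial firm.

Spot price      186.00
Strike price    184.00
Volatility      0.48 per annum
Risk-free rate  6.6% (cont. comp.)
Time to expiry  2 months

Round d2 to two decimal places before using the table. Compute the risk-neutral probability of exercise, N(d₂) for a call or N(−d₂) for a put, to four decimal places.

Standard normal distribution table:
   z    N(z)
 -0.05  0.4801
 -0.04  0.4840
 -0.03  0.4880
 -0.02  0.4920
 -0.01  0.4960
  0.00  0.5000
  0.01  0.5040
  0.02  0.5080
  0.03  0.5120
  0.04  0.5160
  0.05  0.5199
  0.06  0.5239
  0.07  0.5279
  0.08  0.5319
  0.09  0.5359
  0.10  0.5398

σ√T = 0.48·√0.1667 = 0.1960
d₁ = [ln(186/184) + (0.066 + 0.48²/2)·0.1667] / 0.1960 = [0.0108 + 0.0302] / 0.1960 = 0.2093 → 0.21
d₂ = d₁ − σ√T = 0.2093 − 0.1960 = 0.0133 → 0.01
Pr(exercise) under Q = N(d₂) = 0.5040

0.5040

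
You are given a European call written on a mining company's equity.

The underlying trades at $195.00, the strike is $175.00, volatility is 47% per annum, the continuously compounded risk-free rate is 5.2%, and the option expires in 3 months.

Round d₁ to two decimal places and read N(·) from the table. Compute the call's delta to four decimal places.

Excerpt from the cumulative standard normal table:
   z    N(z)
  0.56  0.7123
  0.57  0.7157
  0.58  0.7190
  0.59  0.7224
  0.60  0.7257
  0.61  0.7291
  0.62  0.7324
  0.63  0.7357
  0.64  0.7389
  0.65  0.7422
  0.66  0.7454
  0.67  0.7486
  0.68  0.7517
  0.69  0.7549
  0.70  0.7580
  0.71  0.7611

σ√T = 0.47 × 0.5000 = 0.2350
d₁ = [ln(195/175) + (0.052 + 0.47²/2)·0.25] / 0.2350 = [0.1082 + 0.0406] / 0.2350 = 0.6333 which rounds to 0.63
N(d₁) = N(0.63) = 0.7357
Δ_call = N(d₁) = 0.7357

0.7357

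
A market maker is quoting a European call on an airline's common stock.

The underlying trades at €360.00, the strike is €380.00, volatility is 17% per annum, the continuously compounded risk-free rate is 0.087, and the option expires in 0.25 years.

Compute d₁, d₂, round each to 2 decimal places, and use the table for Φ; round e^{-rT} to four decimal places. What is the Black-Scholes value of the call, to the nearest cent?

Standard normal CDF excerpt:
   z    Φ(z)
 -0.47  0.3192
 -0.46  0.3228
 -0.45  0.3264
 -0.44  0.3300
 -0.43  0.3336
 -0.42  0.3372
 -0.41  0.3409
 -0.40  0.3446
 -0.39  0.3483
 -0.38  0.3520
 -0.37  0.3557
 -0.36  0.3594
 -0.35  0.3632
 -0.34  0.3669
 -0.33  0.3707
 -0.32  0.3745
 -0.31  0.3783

€6.70

T = 0.25;  σ√T = 0.0850
ln(S/K) + (r + σ²/2)T = ln(360/380) + (0.087 + 0.17²/2)·0.25 = -0.0541 + 0.0254 = -0.0287
d₁ = -0.0287 / 0.0850 = -0.3377 which rounds to -0.34
d₂ = d₁ − σ√T = -0.3377 − 0.0850 = -0.4227 which rounds to -0.42
exp(−rT) = exp(−0.087·0.25) = 0.9785
C = 360·N(-0.34) − 380·0.9785·N(-0.42) = 360·0.3669 − 380·0.9785·0.3372 = 132.0840 − 125.3811 = 6.7029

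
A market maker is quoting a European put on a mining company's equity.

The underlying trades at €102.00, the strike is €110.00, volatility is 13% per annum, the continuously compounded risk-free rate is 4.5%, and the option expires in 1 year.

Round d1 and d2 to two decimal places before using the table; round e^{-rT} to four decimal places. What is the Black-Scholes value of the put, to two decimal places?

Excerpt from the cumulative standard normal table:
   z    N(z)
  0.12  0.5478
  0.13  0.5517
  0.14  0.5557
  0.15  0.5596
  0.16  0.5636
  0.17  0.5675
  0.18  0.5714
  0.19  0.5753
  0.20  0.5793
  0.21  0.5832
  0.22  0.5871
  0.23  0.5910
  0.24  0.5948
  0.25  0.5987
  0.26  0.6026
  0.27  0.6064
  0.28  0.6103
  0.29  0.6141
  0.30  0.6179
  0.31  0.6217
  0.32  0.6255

σ√T = 0.13·√1 = 0.1300
d₁ = [ln(102/110) + (0.045 + 0.13²/2)·1] / 0.1300 = [-0.0755 + 0.0534] / 0.1300 = -0.1697 ⇒ -0.17
d₂ = d₁ − σ√T = -0.1697 − 0.1300 = -0.2997 ⇒ -0.30
exp(−rT) = exp(−0.045·1) = 0.9560
N(−d₂) = N(0.30) = 0.6179;  N(−d₁) = N(0.17) = 0.5675
P = 110·0.9560·0.6179 − 102·0.5675 = 64.9784 − 57.8850 = 7.0934

€7.09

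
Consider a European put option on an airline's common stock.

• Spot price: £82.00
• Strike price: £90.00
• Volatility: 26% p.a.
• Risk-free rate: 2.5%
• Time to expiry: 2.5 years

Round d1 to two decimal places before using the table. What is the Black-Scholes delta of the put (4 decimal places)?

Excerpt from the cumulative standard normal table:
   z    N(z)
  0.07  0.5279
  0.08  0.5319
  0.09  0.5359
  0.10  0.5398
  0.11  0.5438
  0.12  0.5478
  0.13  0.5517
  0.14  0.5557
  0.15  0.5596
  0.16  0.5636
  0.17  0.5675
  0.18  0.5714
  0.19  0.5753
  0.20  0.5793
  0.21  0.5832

-0.4483

σ√T = 0.26·√2.5 = 0.4111
d₁ = [ln(82/90) + (0.025 + ½·0.26²)·2.5] / (σ√T) = (-0.0931 + 0.1470) / 0.4111 = 0.1311 ⇒ 0.13
N(d₁) = N(0.13) = 0.5517
Δ_put = N(d₁) − 1 = 0.5517 − 1 = -0.4483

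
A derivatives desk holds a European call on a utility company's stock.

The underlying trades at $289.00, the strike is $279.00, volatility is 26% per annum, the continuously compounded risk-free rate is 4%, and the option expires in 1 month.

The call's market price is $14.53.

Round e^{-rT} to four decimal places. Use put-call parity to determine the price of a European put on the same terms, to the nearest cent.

e^(−rT) = e^(−0.04·0.08333) = 0.9967
Put-call parity: C − P = S − K·e^(−rT) = 289 − 279·0.9967 = 289 − 278.0793 = 10.9207
P = C − (C − P) = 14.53 − (10.9207) = 3.6093

$3.61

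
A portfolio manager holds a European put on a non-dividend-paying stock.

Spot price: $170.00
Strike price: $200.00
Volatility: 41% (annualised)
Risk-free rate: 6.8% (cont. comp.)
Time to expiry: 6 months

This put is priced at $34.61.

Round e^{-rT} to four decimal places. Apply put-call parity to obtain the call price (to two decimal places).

e^(−rT) = e^(−0.068·0.5) = 0.9666
Put-call parity: C − P = S − K·e^(−rT) = 170 − 200·0.9666 = 170 − 193.3200 = -23.3200
C = P + (C − P) = 34.61 + (-23.3200) = 11.2900

$11.29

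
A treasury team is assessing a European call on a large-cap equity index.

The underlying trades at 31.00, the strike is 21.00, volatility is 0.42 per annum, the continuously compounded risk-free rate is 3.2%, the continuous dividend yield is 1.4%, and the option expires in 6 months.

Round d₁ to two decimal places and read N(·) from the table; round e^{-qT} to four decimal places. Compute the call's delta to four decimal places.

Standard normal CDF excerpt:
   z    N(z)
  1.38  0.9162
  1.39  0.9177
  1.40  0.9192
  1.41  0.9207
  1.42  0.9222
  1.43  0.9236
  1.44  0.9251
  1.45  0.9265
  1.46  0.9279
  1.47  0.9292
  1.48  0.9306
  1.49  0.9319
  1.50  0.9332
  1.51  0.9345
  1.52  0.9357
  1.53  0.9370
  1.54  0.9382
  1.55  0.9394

0.9254

T = 0.5;  σ√T = 0.2970
d₁ = [ln(31/21) + (0.032 − 0.014 + 0.42²/2)·0.5] / 0.2970 = [0.3895 + 0.0531] / 0.2970 = 1.4902 which rounds to 1.49
N(d₁) = N(1.49) = 0.9319
Δ_call = e^(−qT)·N(d₁) = 0.9930·0.9319 = 0.9254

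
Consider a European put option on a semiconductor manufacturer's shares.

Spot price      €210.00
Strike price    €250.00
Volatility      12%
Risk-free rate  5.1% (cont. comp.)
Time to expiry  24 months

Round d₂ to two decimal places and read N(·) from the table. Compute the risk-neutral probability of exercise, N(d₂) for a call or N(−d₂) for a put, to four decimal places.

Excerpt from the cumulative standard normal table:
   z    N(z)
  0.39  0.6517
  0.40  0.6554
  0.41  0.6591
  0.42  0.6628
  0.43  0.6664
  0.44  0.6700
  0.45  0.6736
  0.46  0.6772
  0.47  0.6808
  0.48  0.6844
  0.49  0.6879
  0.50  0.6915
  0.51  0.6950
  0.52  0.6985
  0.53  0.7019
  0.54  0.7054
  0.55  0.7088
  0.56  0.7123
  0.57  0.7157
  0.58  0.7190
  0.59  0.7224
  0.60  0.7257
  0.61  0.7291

0.6950

T = 2;  σ√T = 0.1697
d₁ = [ln(210/250) + (0.051 + ½·0.12²)·2] / (σ√T) = (-0.1744 + 0.1164) / 0.1697 = -0.3415 → -0.34
d₂ = -0.3415 − 0.1697 = -0.5112 → -0.51
Pr(exercise) under Q = N(−d₂) = N(0.51) = 0.6950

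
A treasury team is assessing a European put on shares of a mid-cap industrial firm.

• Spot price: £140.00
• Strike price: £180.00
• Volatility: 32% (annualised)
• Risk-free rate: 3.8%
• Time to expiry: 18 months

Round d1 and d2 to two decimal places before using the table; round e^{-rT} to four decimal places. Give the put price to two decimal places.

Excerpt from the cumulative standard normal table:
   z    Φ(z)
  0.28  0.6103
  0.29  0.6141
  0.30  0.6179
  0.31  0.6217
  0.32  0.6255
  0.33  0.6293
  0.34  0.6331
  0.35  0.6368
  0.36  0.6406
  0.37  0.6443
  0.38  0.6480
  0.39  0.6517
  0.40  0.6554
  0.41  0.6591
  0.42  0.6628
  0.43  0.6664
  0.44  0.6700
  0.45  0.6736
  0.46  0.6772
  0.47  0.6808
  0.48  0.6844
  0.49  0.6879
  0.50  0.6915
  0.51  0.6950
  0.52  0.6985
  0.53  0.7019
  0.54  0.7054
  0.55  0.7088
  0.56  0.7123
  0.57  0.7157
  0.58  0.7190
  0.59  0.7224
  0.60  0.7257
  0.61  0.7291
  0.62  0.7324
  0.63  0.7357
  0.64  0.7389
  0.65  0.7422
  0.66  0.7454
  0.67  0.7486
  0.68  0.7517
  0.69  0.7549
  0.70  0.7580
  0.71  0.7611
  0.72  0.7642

σ√T = 0.32 × 1.2247 = 0.3919
d₁ = [ln(140/180) + (0.038 + 0.32²/2)·1.5] / 0.3919 = [-0.2513 + 0.1338] / 0.3919 = -0.2998 → -0.30
d₂ = d₁ − σ√T = -0.2998 − 0.3919 = -0.6918 → -0.69
exp(−rT) = exp(−0.038·1.5) = 0.9446
P = 180·0.9446·N(0.69) − 140·N(0.30) = 180·0.9446·0.7549 − 140·0.6179 = 128.3541 − 86.5060 = 41.8481

£41.85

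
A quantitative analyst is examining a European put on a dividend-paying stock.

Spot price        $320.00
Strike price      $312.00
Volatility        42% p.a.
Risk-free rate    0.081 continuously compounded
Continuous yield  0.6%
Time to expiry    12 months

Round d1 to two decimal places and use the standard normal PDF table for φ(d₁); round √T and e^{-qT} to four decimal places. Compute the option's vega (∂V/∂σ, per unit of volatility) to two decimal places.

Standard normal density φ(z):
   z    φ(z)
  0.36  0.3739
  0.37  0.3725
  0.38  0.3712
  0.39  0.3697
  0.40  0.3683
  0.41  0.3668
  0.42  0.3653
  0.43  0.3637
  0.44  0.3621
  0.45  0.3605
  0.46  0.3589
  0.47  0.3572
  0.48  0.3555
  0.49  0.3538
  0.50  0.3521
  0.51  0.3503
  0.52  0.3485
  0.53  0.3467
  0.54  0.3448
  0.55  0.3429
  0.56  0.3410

σ√T = 0.42·√1 = 0.4200
ln(S/K) + (r − q + σ²/2)T = ln(320/312) + (0.081 − 0.006 + 0.42²/2)·1 = 0.0253 + 0.1632 = 0.1885
d₁ = 0.1885 / 0.4200 = 0.4489 ⇒ 0.45
√T = √1 = 1.0000
φ(d₁) = φ(0.45) = 0.3605
e^(−qT) = e^(−0.006·1) = 0.9940
vega = S·e^(−qT)·φ(d₁)·√T = 320·0.9940·0.3605·1.0000 = 114.6678

114.67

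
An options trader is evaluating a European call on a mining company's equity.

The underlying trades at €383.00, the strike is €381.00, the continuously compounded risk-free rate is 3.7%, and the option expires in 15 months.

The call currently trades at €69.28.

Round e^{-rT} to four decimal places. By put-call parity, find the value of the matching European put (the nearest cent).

€50.06

exp(−rT) = exp(−0.037·1.25) = 0.9548
Put-call parity: C − P = S − K·e^(−rT) = 383 − 381·0.9548 = 383 − 363.7788 = 19.2212
P = C − (C − P) = 69.28 − (19.2212) = 50.0588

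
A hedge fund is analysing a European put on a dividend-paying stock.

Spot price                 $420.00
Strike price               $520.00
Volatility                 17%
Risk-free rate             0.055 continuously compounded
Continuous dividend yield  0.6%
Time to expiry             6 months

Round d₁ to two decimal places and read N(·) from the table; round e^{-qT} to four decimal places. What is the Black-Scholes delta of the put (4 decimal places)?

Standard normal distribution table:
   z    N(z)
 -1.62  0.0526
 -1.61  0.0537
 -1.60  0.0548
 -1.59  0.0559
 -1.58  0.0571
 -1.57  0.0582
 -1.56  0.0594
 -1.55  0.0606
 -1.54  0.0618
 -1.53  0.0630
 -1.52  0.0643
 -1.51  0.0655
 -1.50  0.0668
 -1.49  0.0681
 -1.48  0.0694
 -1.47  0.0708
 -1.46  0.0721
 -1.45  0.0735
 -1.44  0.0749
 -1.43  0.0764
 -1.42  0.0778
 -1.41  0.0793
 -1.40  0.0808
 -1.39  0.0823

-0.9317

σ√T = 0.17·√0.5 = 0.1202
d₁ = [ln(420/520) + (0.055 − 0.006 + 0.17²/2)·0.5] / 0.1202 = [-0.2136 + 0.0317] / 0.1202 = -1.5128 ≈ -1.51
N(d₁) = N(-1.51) = 0.0655
Δ_put = e^(−qT)·(N(d₁) − 1) = 0.9970·(0.0655 − 1) = -0.9317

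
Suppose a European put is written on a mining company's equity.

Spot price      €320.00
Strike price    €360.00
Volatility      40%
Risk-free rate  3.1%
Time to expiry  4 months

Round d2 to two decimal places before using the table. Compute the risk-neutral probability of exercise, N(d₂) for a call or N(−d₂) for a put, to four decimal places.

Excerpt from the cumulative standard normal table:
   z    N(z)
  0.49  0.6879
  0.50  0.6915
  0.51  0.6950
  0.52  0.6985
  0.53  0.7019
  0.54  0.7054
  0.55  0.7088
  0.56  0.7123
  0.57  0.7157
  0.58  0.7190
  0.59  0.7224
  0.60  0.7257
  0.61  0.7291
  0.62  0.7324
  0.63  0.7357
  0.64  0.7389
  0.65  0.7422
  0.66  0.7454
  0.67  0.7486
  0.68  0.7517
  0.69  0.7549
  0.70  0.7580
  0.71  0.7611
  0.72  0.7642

0.7190

σ√T = 0.4 × 0.5774 = 0.2309
ln(S/K) + (r + σ²/2)T = ln(320/360) + (0.031 + 0.4²/2)·0.3333 = -0.1178 + 0.0370 = -0.0808
d₁ = -0.0808 / 0.2309 = -0.3498 which rounds to -0.35
d₂ = d₁ − σ√T = -0.3498 − 0.2309 = -0.5807 which rounds to -0.58
Pr(exercise) under Q = N(−d₂) = N(0.58) = 0.7190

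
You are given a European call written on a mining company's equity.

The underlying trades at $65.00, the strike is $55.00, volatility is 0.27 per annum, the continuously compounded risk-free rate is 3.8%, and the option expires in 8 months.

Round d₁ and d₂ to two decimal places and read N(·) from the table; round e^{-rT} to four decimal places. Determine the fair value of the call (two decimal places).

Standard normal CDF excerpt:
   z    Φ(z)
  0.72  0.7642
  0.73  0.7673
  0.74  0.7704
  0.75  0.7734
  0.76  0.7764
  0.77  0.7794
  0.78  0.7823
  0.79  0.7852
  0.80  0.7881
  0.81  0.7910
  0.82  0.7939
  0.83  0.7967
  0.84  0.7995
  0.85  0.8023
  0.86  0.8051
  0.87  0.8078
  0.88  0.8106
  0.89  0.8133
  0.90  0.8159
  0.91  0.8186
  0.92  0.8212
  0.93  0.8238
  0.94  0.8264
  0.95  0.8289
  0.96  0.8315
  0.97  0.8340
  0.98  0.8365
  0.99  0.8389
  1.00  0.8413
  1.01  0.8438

T = 0.6667;  σ√T = 0.2205
d₁ = [ln(65/55) + (0.038 + 0.27²/2)·0.6667] / 0.2205 = [0.1671 + 0.0496] / 0.2205 = 0.9829 → 0.98
d₂ = d₁ − σ√T = 0.9829 − 0.2205 = 0.7625 → 0.76
exp(−rT) = exp(−0.038·0.6667) = 0.9750
C = 65·N(0.98) − 55·0.9750·N(0.76) = 65·0.8365 − 55·0.9750·0.7764 = 54.3725 − 41.6345 = 12.7381

$12.74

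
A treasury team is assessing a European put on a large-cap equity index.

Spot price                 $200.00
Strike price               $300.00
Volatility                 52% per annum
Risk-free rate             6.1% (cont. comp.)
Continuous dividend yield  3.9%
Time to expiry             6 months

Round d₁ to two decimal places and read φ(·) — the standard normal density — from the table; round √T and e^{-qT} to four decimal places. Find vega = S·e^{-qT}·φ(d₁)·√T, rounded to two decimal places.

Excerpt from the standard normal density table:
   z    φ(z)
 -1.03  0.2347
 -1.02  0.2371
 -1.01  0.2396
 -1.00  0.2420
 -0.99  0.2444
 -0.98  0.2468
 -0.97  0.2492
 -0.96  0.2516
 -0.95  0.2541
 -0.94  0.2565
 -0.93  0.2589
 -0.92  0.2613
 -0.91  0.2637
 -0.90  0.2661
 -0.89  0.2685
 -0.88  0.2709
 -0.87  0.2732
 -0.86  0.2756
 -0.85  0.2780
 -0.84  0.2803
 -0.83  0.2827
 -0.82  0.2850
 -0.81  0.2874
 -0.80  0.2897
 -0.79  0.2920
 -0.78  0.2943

37.24

σ√T = 0.52 × 0.7071 = 0.3677
d₁ = [ln(200/300) + (0.061 − 0.039 + 0.52²/2)·0.5] / 0.3677 = [-0.4055 + 0.0786] / 0.3677 = -0.8890 → -0.89
√T = √0.5 = 0.7071
φ(d₁) = φ(-0.89) = 0.2685
e^(−qT) = e^(−0.039·0.5) = 0.9807
vega = S·e^(−qT)·φ(d₁)·√T = 200·0.9807·0.2685·0.7071 = 37.2384
(Vega is the same for a European call and put with the same parameters.)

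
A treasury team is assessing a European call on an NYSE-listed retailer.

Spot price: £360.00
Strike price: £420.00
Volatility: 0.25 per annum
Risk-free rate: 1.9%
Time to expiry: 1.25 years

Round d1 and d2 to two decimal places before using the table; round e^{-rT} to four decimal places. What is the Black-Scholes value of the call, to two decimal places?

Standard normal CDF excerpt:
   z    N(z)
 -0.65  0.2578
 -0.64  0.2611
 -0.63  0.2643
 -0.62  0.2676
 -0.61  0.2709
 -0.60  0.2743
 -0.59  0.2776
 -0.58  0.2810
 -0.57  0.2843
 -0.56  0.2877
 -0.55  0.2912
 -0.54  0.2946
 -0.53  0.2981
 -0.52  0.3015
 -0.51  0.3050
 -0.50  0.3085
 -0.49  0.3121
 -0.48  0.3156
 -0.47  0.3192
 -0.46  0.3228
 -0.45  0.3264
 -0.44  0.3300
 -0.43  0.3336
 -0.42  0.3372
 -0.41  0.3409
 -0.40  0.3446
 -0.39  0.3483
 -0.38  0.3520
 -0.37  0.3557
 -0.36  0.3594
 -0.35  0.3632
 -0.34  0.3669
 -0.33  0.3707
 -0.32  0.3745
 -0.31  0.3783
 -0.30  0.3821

£22.35

T = 1.25;  σ√T = 0.2795
ln(S/K) + (r + σ²/2)T = ln(360/420) + (0.019 + 0.25²/2)·1.25 = -0.1542 + 0.0628 = -0.0913
d₁ = -0.0913 / 0.2795 = -0.3268 → -0.33
d₂ = d₁ − σ√T = -0.3268 − 0.2795 = -0.6063 → -0.61
e^(−rT) = e^(−0.019·1.25) = 0.9765
C = 360·N(-0.33) − 420·0.9765·N(-0.61) = 360·0.3707 − 420·0.9765·0.2709 = 133.4520 − 111.1042 = 22.3478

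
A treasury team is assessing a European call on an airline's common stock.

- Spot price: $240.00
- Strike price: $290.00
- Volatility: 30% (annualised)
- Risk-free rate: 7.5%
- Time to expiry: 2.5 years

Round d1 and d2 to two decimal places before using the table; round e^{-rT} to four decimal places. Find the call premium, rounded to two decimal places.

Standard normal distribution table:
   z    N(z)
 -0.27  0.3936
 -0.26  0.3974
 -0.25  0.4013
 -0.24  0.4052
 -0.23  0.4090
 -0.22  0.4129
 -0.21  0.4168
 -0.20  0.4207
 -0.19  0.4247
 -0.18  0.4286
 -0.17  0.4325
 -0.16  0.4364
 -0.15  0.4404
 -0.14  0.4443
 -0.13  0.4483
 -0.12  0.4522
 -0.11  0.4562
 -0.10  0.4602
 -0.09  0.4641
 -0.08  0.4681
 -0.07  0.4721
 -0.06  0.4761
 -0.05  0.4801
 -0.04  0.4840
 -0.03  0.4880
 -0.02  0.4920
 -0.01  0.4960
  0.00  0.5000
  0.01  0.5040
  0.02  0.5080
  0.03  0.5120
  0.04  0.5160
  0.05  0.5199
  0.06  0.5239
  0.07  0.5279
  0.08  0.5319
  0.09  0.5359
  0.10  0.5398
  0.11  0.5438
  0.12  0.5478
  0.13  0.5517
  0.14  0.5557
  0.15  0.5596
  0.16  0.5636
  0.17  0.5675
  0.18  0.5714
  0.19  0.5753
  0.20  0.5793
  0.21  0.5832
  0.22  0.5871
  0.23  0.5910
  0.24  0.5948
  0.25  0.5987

σ√T = 0.3·√2.5 = 0.4743
d₁ = [ln(240/290) + (0.075 + 0.3²/2)·2.5] / 0.4743 = [-0.1892 + 0.3000] / 0.4743 = 0.2335 → 0.23
d₂ = d₁ − σ√T = 0.2335 − 0.4743 = -0.2408 → -0.24
exp(−rT) = exp(−0.075·2.5) = 0.8290
N(d₁) = N(0.23) = 0.5910;  N(d₂) = N(-0.24) = 0.4052
C = 240·0.5910 − 290·0.8290·0.4052 = 141.8400 − 97.4141 = 44.4259

$44.43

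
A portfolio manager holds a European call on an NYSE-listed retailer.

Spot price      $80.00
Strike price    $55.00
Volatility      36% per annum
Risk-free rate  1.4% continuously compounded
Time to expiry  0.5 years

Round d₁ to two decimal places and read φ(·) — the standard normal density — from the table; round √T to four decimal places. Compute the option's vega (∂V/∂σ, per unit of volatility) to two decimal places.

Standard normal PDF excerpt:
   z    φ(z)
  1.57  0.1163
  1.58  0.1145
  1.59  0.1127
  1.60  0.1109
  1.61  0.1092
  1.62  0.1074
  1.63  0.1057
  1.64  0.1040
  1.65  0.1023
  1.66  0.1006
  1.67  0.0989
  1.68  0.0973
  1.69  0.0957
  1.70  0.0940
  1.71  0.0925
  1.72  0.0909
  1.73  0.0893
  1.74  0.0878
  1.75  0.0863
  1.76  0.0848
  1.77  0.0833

σ√T = 0.36 × 0.7071 = 0.2546
d₁ = [ln(80/55) + (0.014 + 0.36²/2)·0.5] / 0.2546 = [0.3747 + 0.0394] / 0.2546 = 1.6267 ≈ 1.63
√T = √0.5 = 0.7071
φ(d₁) = φ(1.63) = 0.1057
vega = S·φ(d₁)·√T = 80·0.1057·0.7071 = 5.9792

5.98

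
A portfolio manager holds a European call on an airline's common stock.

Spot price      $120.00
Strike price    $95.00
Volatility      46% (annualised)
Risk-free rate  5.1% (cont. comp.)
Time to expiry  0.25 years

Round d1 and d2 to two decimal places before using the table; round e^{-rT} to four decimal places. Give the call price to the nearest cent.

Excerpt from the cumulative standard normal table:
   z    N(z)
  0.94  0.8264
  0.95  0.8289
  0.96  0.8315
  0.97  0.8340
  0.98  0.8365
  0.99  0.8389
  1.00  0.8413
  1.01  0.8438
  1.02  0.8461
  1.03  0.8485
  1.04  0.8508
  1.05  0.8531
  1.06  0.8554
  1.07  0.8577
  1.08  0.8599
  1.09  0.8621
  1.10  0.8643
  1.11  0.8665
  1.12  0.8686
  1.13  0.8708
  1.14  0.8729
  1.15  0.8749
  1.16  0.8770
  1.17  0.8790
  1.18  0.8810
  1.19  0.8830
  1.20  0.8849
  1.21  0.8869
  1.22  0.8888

σ√T = 0.46·√0.25 = 0.2300
ln(S/K) + (r + σ²/2)T = ln(120/95) + (0.051 + 0.46²/2)·0.25 = 0.2336 + 0.0392 = 0.2728
d₁ = 0.2728 / 0.2300 = 1.1862 which rounds to 1.19
d₂ = d₁ − σ√T = 1.1862 − 0.2300 = 0.9562 which rounds to 0.96
exp(−rT) = exp(−0.051·0.25) = 0.9873
N(d₁) = N(1.19) = 0.8830;  N(d₂) = N(0.96) = 0.8315
C = 120·0.8830 − 95·0.9873·0.8315 = 105.9600 − 77.9893 = 27.9707

$27.97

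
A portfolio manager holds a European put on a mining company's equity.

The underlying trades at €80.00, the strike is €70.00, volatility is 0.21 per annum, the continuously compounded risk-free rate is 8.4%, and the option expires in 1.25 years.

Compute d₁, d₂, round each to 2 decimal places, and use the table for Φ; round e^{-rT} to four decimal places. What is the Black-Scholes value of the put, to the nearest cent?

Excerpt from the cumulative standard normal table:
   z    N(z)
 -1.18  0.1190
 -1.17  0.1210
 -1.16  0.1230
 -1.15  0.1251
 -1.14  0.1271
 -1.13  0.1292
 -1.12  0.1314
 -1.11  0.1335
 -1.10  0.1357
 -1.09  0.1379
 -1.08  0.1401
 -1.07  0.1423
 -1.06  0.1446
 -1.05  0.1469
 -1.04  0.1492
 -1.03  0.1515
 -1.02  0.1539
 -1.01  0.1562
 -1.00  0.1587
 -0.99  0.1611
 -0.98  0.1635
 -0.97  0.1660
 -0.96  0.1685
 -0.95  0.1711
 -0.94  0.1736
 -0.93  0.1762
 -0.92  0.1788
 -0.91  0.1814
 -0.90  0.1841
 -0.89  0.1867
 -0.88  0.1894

σ√T = 0.21·√1.25 = 0.2348
d₁ = [ln(80/70) + (0.084 + ½·0.21²)·1.25] / (σ√T) = (0.1335 + 0.1326) / 0.2348 = 1.1333 → 1.13
d₂ = 1.1333 − 0.2348 = 0.8986 → 0.90
exp(−rT) = exp(−0.084·1.25) = 0.9003
N(−d₂) = N(-0.90) = 0.1841;  N(−d₁) = N(-1.13) = 0.1292
P = 70·0.9003·0.1841 − 80·0.1292 = 11.6022 − 10.3360 = 1.2662

€1.27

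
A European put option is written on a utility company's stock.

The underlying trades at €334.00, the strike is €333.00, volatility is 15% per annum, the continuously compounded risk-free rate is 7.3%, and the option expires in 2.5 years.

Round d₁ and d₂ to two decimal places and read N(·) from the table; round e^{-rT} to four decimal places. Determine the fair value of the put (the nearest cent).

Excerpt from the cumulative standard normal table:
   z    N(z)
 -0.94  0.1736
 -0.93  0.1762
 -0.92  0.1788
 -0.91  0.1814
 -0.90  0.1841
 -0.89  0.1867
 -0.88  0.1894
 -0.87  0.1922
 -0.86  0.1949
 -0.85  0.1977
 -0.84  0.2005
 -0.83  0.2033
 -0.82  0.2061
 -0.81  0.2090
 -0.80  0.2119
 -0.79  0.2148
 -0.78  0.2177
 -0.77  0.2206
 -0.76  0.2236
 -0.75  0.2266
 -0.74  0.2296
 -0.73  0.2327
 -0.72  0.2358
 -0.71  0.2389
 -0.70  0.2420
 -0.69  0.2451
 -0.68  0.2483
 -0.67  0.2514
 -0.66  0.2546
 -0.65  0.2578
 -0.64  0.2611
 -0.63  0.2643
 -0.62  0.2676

€9.15

σ√T = 0.15·√2.5 = 0.2372
ln(S/K) + (r + σ²/2)T = ln(334/333) + (0.073 + 0.15²/2)·2.5 = 0.0030 + 0.2106 = 0.2136
d₁ = 0.2136 / 0.2372 = 0.9007 which rounds to 0.90
d₂ = d₁ − σ√T = 0.9007 − 0.2372 = 0.6635 which rounds to 0.66
exp(−rT) = exp(−0.073·2.5) = 0.8332
P = 333·0.8332·N(-0.66) − 334·N(-0.90) = 333·0.8332·0.2546 − 334·0.1841 = 70.6402 − 61.4894 = 9.1508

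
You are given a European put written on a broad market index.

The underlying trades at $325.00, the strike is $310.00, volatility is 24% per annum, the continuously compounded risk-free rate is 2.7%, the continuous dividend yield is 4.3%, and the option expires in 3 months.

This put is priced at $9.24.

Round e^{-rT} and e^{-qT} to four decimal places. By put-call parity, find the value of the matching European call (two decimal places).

e^(−qT) = e^(−0.043·0.25) = 0.9893;  e^(−rT) = e^(−0.027·0.25) = 0.9933
Put-call parity: C − P = S·e^(−qT) − K·e^(−rT) = 325·0.9893 − 310·0.9933 = 321.5225 − 307.9230 = 13.5995
C = P + (C − P) = 9.24 + (13.5995) = 22.8395

$22.84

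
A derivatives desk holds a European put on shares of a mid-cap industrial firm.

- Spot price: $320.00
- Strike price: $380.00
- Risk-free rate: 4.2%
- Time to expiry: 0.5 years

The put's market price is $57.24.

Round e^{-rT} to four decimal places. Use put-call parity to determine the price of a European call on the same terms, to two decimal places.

e^(−rT) = e^(−0.042·0.5) = 0.9792
Put-call parity: C − P = S − K·e^(−rT) = 320 − 380·0.9792 = 320 − 372.0960 = -52.0960
C = P + (C − P) = 57.24 + (-52.0960) = 5.1440

$5.14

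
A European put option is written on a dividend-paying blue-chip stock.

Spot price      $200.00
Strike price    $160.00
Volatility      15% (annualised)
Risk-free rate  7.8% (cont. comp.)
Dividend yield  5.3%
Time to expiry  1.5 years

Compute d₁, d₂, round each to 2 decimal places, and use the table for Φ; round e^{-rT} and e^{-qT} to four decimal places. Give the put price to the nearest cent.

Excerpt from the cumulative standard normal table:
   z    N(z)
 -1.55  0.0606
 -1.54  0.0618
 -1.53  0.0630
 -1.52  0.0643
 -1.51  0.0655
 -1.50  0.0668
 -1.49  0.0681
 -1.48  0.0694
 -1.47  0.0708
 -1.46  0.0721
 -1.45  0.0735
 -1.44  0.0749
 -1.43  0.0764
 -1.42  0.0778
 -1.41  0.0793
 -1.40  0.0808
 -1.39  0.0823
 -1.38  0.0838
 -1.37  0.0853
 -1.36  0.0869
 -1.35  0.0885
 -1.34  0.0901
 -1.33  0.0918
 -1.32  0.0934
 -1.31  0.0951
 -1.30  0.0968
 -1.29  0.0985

$0.97

σ√T = 0.15·√1.5 = 0.1837
ln(S/K) + (r − q + σ²/2)T = ln(200/160) + (0.078 − 0.053 + 0.15²/2)·1.5 = 0.2231 + 0.0544 = 0.2775
d₁ = 0.2775 / 0.1837 = 1.5106 → 1.51
d₂ = d₁ − σ√T = 1.5106 − 0.1837 = 1.3269 → 1.33
e^(−qT) = e^(−0.053·1.5) = 0.9236;  e^(−rT) = e^(−0.078·1.5) = 0.8896
N(−d₂) = N(-1.33) = 0.0918;  N(−d₁) = N(-1.51) = 0.0655
P = 160·0.8896·0.0918 − 200·0.9236·0.0655 = 13.0664 − 12.0992 = 0.9673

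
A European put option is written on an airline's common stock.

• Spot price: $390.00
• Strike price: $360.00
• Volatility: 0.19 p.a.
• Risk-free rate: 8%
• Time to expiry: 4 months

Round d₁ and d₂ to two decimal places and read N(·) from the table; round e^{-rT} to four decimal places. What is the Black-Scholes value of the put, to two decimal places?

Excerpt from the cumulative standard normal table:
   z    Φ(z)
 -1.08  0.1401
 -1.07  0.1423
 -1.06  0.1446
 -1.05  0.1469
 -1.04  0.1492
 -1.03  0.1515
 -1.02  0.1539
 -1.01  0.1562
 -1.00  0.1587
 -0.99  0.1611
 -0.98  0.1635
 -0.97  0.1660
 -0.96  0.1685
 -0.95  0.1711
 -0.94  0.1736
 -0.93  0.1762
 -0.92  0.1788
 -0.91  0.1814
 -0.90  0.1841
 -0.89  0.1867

$3.59

σ√T = 0.19·√0.3333 = 0.1097
d₁ = [ln(390/360) + (0.08 + ½·0.19²)·0.3333] / (σ√T) = (0.0800 + 0.0327) / 0.1097 = 1.0276 which rounds to 1.03
d₂ = 1.0276 − 0.1097 = 0.9179 which rounds to 0.92
e^(−rT) = e^(−0.08·0.3333) = 0.9737
P = 360·0.9737·N(-0.92) − 390·N(-1.03) = 360·0.9737·0.1788 − 390·0.1515 = 62.6751 − 59.0850 = 3.5901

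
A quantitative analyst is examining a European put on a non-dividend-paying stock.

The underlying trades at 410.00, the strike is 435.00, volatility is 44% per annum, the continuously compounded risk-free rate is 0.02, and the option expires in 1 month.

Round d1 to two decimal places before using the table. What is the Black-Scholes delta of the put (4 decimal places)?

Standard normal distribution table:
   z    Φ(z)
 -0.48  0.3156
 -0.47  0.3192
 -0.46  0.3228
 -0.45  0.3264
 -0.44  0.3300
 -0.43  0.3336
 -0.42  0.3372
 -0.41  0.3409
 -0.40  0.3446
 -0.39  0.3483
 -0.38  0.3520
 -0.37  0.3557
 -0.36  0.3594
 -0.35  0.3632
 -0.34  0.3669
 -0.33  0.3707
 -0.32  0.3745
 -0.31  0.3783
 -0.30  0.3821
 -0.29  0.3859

-0.6517

σ√T = 0.44 × 0.2887 = 0.1270
d₁ = [ln(410/435) + (0.02 + 0.44²/2)·0.08333] / 0.1270 = [-0.0592 + 0.0097] / 0.1270 = -0.3894 ⇒ -0.39
N(d₁) = N(-0.39) = 0.3483
Δ_put = N(d₁) − 1 = 0.3483 − 1 = -0.6517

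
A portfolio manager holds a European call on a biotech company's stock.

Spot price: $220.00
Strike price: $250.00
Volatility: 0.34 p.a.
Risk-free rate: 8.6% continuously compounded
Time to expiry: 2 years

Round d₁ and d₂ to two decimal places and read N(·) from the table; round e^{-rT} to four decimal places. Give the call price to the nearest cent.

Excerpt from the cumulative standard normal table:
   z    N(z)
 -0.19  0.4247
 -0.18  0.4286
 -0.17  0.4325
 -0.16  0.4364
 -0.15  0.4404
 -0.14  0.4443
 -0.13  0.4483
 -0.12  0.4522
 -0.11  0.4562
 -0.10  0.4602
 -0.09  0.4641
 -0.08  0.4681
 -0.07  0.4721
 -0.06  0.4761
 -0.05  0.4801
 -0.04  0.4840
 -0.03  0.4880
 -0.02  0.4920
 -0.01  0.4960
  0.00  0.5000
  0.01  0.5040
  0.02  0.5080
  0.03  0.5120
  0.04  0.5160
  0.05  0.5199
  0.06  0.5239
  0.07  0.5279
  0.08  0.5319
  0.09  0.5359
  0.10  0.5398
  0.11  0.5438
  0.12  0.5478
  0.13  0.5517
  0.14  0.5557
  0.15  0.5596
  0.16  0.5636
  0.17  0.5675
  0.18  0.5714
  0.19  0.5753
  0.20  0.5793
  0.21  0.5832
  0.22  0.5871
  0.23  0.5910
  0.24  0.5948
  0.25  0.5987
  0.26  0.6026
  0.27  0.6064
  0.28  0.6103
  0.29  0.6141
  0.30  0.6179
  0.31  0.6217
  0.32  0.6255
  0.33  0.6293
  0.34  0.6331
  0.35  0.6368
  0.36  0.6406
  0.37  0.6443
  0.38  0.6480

$45.74

σ√T = 0.34 × 1.4142 = 0.4808
d₁ = [ln(220/250) + (0.086 + ½·0.34²)·2] / (σ√T) = (-0.1278 + 0.2876) / 0.4808 = 0.3323 ≈ 0.33
d₂ = 0.3323 − 0.4808 = -0.1486 ≈ -0.15
exp(−rT) = exp(−0.086·2) = 0.8420
N(d₁) = N(0.33) = 0.6293;  N(d₂) = N(-0.15) = 0.4404
C = 220·0.6293 − 250·0.8420·0.4404 = 138.4460 − 92.7042 = 45.7418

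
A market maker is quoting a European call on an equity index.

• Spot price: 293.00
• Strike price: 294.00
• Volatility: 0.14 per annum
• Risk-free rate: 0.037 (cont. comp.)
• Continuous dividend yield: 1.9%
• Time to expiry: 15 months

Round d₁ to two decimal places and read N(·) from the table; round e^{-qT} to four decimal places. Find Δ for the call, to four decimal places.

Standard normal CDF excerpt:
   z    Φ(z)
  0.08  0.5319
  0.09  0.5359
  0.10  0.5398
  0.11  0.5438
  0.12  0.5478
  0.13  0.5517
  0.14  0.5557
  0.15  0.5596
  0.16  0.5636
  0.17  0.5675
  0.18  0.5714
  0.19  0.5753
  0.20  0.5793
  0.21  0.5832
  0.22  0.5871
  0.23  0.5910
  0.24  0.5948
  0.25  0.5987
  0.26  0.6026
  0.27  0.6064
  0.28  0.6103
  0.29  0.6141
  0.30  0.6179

0.5657

σ√T = 0.14 × 1.1180 = 0.1565
ln(S/K) + (r − q + σ²/2)T = ln(293/294) + (0.037 − 0.019 + 0.14²/2)·1.25 = -0.0034 + 0.0347 = 0.0313
d₁ = 0.0313 / 0.1565 = 0.2002 ≈ 0.20
N(d₁) = N(0.20) = 0.5793
Δ_call = exp(−qT)·N(d₁) = 0.9765·0.5793 = 0.5657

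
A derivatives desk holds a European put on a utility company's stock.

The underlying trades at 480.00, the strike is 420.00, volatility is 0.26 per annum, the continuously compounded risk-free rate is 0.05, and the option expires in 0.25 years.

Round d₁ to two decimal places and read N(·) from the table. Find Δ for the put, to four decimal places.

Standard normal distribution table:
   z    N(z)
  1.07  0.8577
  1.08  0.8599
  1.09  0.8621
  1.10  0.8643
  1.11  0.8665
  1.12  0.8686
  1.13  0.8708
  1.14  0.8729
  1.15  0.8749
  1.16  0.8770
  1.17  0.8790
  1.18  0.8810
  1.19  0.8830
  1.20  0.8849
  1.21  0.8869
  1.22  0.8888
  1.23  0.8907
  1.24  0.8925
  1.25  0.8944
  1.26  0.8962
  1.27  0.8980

σ√T = 0.26 × 0.5000 = 0.1300
d₁ = [ln(480/420) + (0.05 + 0.26²/2)·0.25] / 0.1300 = [0.1335 + 0.0210] / 0.1300 = 1.1883 ⇒ 1.19
N(d₁) = N(1.19) = 0.8830
Δ_put = N(d₁) − 1 = 0.8830 − 1 = -0.1170

-0.1170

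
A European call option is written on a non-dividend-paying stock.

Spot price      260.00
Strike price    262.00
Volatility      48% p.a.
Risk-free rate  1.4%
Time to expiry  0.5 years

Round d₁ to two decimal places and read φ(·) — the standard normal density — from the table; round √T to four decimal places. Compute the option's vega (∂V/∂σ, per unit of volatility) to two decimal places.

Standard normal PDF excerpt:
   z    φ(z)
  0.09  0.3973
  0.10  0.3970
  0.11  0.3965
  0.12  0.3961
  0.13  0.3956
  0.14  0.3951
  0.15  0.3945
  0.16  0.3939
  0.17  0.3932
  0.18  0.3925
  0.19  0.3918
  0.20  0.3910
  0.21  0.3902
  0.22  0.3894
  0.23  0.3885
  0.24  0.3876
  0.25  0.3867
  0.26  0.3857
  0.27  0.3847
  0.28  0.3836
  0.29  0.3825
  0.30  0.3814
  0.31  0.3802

T = 0.5;  σ√T = 0.3394
ln(S/K) + (r + σ²/2)T = ln(260/262) + (0.014 + 0.48²/2)·0.5 = -0.0077 + 0.0646 = 0.0569
d₁ = 0.0569 / 0.3394 = 0.1678 ≈ 0.17
√T = √0.5 = 0.7071
φ(d₁) = φ(0.17) = 0.3932
vega = S·φ(d₁)·√T = 260·0.3932·0.7071 = 72.2882

72.29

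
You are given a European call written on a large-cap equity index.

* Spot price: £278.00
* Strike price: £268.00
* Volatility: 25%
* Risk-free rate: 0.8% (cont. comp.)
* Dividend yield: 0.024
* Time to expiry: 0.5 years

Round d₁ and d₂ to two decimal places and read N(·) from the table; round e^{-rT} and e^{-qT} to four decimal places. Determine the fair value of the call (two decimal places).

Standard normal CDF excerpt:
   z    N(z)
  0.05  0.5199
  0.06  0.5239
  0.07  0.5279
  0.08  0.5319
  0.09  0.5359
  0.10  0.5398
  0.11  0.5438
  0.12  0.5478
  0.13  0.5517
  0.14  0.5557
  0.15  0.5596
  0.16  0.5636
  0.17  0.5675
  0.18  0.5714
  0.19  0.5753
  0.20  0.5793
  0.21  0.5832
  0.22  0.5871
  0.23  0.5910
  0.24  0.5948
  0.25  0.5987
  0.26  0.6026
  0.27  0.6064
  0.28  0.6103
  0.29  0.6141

£23.55

σ√T = 0.25 × 0.7071 = 0.1768
ln(S/K) + (r − q + σ²/2)T = ln(278/268) + (0.008 − 0.024 + 0.25²/2)·0.5 = 0.0366 + 0.0076 = 0.0443
d₁ = 0.0443 / 0.1768 = 0.2504 ⇒ 0.25
d₂ = d₁ − σ√T = 0.2504 − 0.1768 = 0.0736 ⇒ 0.07
exp(−qT) = exp(−0.024·0.5) = 0.9881;  exp(−rT) = exp(−0.008·0.5) = 0.9960
C = 278·0.9881·N(0.25) − 268·0.9960·N(0.07) = 278·0.9881·0.5987 − 268·0.9960·0.5279 = 164.4580 − 140.9113 = 23.5467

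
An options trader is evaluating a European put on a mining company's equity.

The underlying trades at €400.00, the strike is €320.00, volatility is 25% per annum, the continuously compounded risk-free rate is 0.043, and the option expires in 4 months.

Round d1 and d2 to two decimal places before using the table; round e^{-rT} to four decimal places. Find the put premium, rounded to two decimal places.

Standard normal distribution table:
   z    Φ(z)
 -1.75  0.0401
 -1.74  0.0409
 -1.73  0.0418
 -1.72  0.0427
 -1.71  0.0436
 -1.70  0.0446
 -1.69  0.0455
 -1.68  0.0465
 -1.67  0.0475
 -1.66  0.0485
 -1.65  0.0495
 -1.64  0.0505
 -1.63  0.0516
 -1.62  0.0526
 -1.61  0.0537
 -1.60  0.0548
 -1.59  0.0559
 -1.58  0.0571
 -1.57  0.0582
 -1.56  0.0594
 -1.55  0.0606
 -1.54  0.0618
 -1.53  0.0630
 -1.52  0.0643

σ√T = 0.25 × 0.5774 = 0.1443
d₁ = [ln(400/320) + (0.043 + 0.25²/2)·0.3333] / 0.1443 = [0.2231 + 0.0247] / 0.1443 = 1.7175 → 1.72
d₂ = d₁ − σ√T = 1.7175 − 0.1443 = 1.5731 → 1.57
exp(−rT) = exp(−0.043·0.3333) = 0.9858
N(−d₂) = N(-1.57) = 0.0582;  N(−d₁) = N(-1.72) = 0.0427
P = 320·0.9858·0.0582 − 400·0.0427 = 18.3595 − 17.0800 = 1.2795

€1.28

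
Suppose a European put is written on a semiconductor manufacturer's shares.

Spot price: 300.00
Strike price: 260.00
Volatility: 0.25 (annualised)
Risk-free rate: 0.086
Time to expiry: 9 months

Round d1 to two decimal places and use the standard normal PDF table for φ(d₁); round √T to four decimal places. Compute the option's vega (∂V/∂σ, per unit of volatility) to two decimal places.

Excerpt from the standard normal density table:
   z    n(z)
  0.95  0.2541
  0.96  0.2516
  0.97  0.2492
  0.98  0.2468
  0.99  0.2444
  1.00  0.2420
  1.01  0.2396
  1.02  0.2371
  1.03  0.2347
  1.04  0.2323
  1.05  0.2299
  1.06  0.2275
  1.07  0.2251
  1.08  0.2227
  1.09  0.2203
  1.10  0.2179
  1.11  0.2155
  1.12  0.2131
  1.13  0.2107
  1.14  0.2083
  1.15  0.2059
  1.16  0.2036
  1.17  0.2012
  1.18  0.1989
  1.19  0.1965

58.48

σ√T = 0.25·√0.75 = 0.2165
ln(S/K) + (r + σ²/2)T = ln(300/260) + (0.086 + 0.25²/2)·0.75 = 0.1431 + 0.0879 = 0.2310
d₁ = 0.2310 / 0.2165 = 1.0671 which rounds to 1.07
√T = √0.75 = 0.8660
φ(d₁) = φ(1.07) = 0.2251
vega = S·φ(d₁)·√T = 300·0.2251·0.8660 = 58.4810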